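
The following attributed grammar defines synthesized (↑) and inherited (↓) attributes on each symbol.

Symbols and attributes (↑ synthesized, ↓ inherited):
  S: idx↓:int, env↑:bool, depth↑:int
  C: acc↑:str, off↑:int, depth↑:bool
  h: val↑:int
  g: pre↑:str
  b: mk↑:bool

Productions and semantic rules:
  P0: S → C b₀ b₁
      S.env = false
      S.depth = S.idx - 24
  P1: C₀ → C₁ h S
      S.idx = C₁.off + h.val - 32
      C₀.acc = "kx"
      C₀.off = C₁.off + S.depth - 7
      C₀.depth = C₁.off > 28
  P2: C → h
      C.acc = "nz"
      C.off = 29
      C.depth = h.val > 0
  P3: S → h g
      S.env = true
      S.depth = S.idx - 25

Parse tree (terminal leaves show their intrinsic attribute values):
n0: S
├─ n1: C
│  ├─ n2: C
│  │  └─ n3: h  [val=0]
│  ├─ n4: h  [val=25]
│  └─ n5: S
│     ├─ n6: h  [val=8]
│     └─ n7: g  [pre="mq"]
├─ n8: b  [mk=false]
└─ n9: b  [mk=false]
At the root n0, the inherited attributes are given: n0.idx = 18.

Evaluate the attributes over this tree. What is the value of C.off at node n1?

1. n0.idx = 18  [given at root]
2. n3.val = 0  [terminal]
3. n2.acc = "nz"  ["nz"]
4. n2.off = 29  [29]
5. n2.depth = false  [h.val > 0]
6. n4.val = 25  [terminal]
7. n5.idx = 22  [C₁.off + h.val - 32]
8. n6.val = 8  [terminal]
9. n7.pre = "mq"  [terminal]
10. n5.env = true  [true]
11. n5.depth = -3  [S.idx - 25]
12. n1.acc = "kx"  ["kx"]
13. n1.off = 19  [C₁.off + S.depth - 7]
14. n1.depth = true  [C₁.off > 28]
15. n8.mk = false  [terminal]
16. n9.mk = false  [terminal]
17. n0.env = false  [false]
18. n0.depth = -6  [S.idx - 24]

19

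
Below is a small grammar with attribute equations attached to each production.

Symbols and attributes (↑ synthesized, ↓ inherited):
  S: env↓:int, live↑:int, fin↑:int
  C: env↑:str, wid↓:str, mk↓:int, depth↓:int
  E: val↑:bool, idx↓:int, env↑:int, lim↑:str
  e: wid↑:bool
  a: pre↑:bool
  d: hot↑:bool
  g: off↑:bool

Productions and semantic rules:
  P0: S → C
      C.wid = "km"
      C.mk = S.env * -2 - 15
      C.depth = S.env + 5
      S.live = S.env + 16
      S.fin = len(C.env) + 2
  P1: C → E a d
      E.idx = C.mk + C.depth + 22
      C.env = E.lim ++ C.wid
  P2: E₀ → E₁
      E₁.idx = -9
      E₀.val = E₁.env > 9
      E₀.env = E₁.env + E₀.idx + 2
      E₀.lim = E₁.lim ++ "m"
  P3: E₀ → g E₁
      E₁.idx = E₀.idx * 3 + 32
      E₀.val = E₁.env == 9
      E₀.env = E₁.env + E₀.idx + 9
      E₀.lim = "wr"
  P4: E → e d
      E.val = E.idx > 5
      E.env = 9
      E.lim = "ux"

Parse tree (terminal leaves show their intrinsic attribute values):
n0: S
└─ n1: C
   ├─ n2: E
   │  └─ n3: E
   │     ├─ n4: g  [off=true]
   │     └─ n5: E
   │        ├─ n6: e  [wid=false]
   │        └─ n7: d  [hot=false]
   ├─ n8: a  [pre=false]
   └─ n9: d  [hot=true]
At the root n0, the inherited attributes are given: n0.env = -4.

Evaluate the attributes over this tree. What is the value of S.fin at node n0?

7

1. n0.env = -4  [given at root]
2. n1.wid = "km"  ["km"]
3. n1.mk = -7  [S.env * -2 - 15]
4. n1.depth = 1  [S.env + 5]
5. n2.idx = 16  [C.mk + C.depth + 22]
6. n3.idx = -9  [-9]
7. n4.off = true  [terminal]
8. n5.idx = 5  [E₀.idx * 3 + 32]
9. n6.wid = false  [terminal]
10. n7.hot = false  [terminal]
11. n5.val = false  [E.idx > 5]
12. n5.env = 9  [9]
13. n5.lim = "ux"  ["ux"]
14. n3.val = true  [E₁.env == 9]
15. n3.env = 9  [E₁.env + E₀.idx + 9]
16. n3.lim = "wr"  ["wr"]
17. n2.val = false  [E₁.env > 9]
18. n2.env = 27  [E₁.env + E₀.idx + 2]
19. n2.lim = "wrm"  [E₁.lim ++ "m"]
20. n8.pre = false  [terminal]
21. n9.hot = true  [terminal]
22. n1.env = "wrmkm"  [E.lim ++ C.wid]
23. n0.live = 12  [S.env + 16]
24. n0.fin = 7  [len(C.env) + 2]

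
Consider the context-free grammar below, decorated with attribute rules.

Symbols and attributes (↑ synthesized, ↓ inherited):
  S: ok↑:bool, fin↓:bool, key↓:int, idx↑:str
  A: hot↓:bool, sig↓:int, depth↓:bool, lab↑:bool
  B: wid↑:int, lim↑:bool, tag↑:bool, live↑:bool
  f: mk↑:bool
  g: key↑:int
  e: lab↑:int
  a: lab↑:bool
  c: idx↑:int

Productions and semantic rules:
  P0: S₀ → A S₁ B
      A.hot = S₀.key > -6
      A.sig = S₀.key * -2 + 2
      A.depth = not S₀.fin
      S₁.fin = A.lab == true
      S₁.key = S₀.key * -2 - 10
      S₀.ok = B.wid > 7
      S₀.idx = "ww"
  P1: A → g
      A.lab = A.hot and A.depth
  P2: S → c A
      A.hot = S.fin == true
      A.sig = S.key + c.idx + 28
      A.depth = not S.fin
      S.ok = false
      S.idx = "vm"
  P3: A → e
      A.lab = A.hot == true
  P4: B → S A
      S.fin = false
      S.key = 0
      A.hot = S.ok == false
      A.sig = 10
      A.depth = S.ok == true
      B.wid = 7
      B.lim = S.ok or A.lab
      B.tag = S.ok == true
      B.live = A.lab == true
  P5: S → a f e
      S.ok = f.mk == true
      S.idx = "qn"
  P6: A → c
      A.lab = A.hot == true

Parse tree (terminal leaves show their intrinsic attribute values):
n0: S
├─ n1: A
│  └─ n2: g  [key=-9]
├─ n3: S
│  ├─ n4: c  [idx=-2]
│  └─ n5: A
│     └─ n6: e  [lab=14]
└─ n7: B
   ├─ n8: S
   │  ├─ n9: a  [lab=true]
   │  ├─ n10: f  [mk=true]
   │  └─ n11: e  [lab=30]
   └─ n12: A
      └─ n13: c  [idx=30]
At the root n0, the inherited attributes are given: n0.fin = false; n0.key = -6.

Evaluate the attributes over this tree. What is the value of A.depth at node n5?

true

1. n0.fin = false  [given at root]
2. n0.key = -6  [given at root]
3. n1.hot = false  [S₀.key > -6]
4. n1.sig = 14  [S₀.key * -2 + 2]
5. n1.depth = true  [not S₀.fin]
6. n2.key = -9  [terminal]
7. n1.lab = false  [A.hot and A.depth]
8. n3.fin = false  [A.lab == true]
9. n3.key = 2  [S₀.key * -2 - 10]
10. n4.idx = -2  [terminal]
11. n5.hot = false  [S.fin == true]
12. n5.sig = 28  [S.key + c.idx + 28]
13. n5.depth = true  [not S.fin]
14. n6.lab = 14  [terminal]
15. n5.lab = false  [A.hot == true]
16. n3.ok = false  [false]
17. n3.idx = "vm"  ["vm"]
18. n8.fin = false  [false]
19. n8.key = 0  [0]
20. n9.lab = true  [terminal]
21. n10.mk = true  [terminal]
22. n11.lab = 30  [terminal]
23. n8.ok = true  [f.mk == true]
24. n8.idx = "qn"  ["qn"]
25. n12.hot = false  [S.ok == false]
26. n12.sig = 10  [10]
27. n12.depth = true  [S.ok == true]
28. n13.idx = 30  [terminal]
29. n12.lab = false  [A.hot == true]
30. n7.wid = 7  [7]
31. n7.lim = true  [S.ok or A.lab]
32. n7.tag = true  [S.ok == true]
33. n7.live = false  [A.lab == true]
34. n0.ok = false  [B.wid > 7]
35. n0.idx = "ww"  ["ww"]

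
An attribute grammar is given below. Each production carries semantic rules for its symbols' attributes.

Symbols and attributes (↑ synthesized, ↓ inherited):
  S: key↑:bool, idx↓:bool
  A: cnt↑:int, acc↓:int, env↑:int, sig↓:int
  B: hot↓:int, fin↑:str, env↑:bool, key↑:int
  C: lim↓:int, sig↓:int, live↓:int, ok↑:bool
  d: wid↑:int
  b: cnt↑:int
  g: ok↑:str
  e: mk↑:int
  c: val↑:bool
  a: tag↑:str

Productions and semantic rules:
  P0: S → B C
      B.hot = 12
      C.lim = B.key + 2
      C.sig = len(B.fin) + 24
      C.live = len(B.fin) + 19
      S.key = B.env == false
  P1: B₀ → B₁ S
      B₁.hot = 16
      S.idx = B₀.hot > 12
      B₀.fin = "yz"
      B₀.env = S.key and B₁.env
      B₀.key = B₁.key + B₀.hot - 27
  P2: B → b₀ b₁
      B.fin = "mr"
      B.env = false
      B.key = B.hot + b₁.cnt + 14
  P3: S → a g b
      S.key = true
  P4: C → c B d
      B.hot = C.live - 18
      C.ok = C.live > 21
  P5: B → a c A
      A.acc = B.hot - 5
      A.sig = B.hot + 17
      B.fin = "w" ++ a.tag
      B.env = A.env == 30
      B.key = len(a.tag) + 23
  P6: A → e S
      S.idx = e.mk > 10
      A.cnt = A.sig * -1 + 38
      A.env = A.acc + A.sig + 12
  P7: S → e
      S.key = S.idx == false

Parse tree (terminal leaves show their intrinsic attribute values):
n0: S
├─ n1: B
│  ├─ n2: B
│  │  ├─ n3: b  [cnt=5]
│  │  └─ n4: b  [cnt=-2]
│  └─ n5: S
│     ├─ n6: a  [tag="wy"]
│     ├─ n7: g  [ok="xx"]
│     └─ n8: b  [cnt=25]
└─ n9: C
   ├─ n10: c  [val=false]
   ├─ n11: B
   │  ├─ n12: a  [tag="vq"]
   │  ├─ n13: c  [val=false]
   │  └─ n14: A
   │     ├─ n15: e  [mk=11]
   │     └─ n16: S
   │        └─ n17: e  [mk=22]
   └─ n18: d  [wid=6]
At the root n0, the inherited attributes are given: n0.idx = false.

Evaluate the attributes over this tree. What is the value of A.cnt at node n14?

1. n0.idx = false  [given at root]
2. n1.hot = 12  [12]
3. n2.hot = 16  [16]
4. n3.cnt = 5  [terminal]
5. n4.cnt = -2  [terminal]
6. n2.fin = "mr"  ["mr"]
7. n2.env = false  [false]
8. n2.key = 28  [B.hot + b₁.cnt + 14]
9. n5.idx = false  [B₀.hot > 12]
10. n6.tag = "wy"  [terminal]
11. n7.ok = "xx"  [terminal]
12. n8.cnt = 25  [terminal]
13. n5.key = true  [true]
14. n1.fin = "yz"  ["yz"]
15. n1.env = false  [S.key and B₁.env]
16. n1.key = 13  [B₁.key + B₀.hot - 27]
17. n9.lim = 15  [B.key + 2]
18. n9.sig = 26  [len(B.fin) + 24]
19. n9.live = 21  [len(B.fin) + 19]
20. n10.val = false  [terminal]
21. n11.hot = 3  [C.live - 18]
22. n12.tag = "vq"  [terminal]
23. n13.val = false  [terminal]
24. n14.acc = -2  [B.hot - 5]
25. n14.sig = 20  [B.hot + 17]
26. n15.mk = 11  [terminal]
27. n16.idx = true  [e.mk > 10]
28. n17.mk = 22  [terminal]
29. n16.key = false  [S.idx == false]
30. n14.cnt = 18  [A.sig * -1 + 38]
31. n14.env = 30  [A.acc + A.sig + 12]
32. n11.fin = "wvq"  ["w" ++ a.tag]
33. n11.env = true  [A.env == 30]
34. n11.key = 25  [len(a.tag) + 23]
35. n18.wid = 6  [terminal]
36. n9.ok = false  [C.live > 21]
37. n0.key = true  [B.env == false]

18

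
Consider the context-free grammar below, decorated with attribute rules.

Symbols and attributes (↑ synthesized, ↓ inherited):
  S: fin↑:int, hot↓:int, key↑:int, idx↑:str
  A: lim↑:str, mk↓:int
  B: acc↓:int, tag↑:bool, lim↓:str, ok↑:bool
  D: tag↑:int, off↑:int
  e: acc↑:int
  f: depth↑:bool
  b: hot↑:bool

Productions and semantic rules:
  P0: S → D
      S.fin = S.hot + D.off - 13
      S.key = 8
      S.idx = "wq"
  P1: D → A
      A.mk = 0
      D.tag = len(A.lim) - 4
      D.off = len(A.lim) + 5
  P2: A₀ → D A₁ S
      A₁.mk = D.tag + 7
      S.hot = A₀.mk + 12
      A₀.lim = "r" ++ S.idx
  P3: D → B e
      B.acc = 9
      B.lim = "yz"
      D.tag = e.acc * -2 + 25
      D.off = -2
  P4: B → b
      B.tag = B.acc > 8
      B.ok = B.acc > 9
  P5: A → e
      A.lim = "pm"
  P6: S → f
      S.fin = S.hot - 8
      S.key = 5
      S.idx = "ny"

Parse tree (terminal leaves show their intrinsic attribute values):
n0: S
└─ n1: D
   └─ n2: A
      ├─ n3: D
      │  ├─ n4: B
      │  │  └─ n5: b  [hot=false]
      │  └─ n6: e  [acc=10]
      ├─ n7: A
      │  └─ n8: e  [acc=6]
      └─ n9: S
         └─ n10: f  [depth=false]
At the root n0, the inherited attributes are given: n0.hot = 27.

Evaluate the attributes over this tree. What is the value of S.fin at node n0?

22

1. n0.hot = 27  [given at root]
2. n2.mk = 0  [0]
3. n4.acc = 9  [9]
4. n4.lim = "yz"  ["yz"]
5. n5.hot = false  [terminal]
6. n4.tag = true  [B.acc > 8]
7. n4.ok = false  [B.acc > 9]
8. n6.acc = 10  [terminal]
9. n3.tag = 5  [e.acc * -2 + 25]
10. n3.off = -2  [-2]
11. n7.mk = 12  [D.tag + 7]
12. n8.acc = 6  [terminal]
13. n7.lim = "pm"  ["pm"]
14. n9.hot = 12  [A₀.mk + 12]
15. n10.depth = false  [terminal]
16. n9.fin = 4  [S.hot - 8]
17. n9.key = 5  [5]
18. n9.idx = "ny"  ["ny"]
19. n2.lim = "rny"  ["r" ++ S.idx]
20. n1.tag = -1  [len(A.lim) - 4]
21. n1.off = 8  [len(A.lim) + 5]
22. n0.fin = 22  [S.hot + D.off - 13]
23. n0.key = 8  [8]
24. n0.idx = "wq"  ["wq"]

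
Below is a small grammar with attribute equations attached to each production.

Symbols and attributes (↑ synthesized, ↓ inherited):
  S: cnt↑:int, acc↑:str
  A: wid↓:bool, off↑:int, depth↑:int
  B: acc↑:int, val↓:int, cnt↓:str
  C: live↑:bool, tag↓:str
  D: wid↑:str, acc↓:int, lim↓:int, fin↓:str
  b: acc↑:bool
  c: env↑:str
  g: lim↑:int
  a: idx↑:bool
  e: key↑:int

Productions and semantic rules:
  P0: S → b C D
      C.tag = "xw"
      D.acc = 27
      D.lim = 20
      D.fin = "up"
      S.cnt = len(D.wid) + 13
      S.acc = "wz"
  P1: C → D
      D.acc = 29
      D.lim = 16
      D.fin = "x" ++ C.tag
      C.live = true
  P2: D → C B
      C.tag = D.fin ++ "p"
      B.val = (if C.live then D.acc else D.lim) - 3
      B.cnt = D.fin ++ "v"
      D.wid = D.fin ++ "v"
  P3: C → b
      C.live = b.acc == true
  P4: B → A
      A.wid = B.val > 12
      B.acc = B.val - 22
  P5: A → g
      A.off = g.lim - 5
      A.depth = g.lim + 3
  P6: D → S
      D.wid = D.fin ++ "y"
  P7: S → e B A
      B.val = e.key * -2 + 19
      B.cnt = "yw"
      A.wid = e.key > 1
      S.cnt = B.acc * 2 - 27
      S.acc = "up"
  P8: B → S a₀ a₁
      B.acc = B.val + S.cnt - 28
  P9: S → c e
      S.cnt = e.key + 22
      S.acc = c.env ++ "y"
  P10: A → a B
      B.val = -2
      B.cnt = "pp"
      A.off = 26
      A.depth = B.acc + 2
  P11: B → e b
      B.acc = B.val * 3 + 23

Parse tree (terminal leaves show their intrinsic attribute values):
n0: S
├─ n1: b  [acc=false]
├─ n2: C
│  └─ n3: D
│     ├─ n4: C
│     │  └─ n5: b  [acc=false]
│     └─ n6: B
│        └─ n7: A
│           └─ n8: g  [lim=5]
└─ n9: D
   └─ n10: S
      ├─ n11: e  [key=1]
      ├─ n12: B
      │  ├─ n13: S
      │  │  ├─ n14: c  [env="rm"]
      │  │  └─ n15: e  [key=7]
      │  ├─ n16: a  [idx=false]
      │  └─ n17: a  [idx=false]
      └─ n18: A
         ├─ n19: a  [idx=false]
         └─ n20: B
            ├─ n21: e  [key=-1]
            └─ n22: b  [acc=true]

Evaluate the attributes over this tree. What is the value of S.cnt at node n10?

9

1. n1.acc = false  [terminal]
2. n2.tag = "xw"  ["xw"]
3. n3.acc = 29  [29]
4. n3.lim = 16  [16]
5. n3.fin = "xxw"  ["x" ++ C.tag]
6. n4.tag = "xxwp"  [D.fin ++ "p"]
7. n5.acc = false  [terminal]
8. n4.live = false  [b.acc == true]
9. n6.val = 13  [(if C.live then D.acc else D.lim) - 3]
10. n6.cnt = "xxwv"  [D.fin ++ "v"]
11. n7.wid = true  [B.val > 12]
12. n8.lim = 5  [terminal]
13. n7.off = 0  [g.lim - 5]
14. n7.depth = 8  [g.lim + 3]
15. n6.acc = -9  [B.val - 22]
16. n3.wid = "xxwv"  [D.fin ++ "v"]
17. n2.live = true  [true]
18. n9.acc = 27  [27]
19. n9.lim = 20  [20]
20. n9.fin = "up"  ["up"]
21. n11.key = 1  [terminal]
22. n12.val = 17  [e.key * -2 + 19]
23. n12.cnt = "yw"  ["yw"]
24. n14.env = "rm"  [terminal]
25. n15.key = 7  [terminal]
26. n13.cnt = 29  [e.key + 22]
27. n13.acc = "rmy"  [c.env ++ "y"]
28. n16.idx = false  [terminal]
29. n17.idx = false  [terminal]
30. n12.acc = 18  [B.val + S.cnt - 28]
31. n18.wid = false  [e.key > 1]
32. n19.idx = false  [terminal]
33. n20.val = -2  [-2]
34. n20.cnt = "pp"  ["pp"]
35. n21.key = -1  [terminal]
36. n22.acc = true  [terminal]
37. n20.acc = 17  [B.val * 3 + 23]
38. n18.off = 26  [26]
39. n18.depth = 19  [B.acc + 2]
40. n10.cnt = 9  [B.acc * 2 - 27]
41. n10.acc = "up"  ["up"]
42. n9.wid = "upy"  [D.fin ++ "y"]
43. n0.cnt = 16  [len(D.wid) + 13]
44. n0.acc = "wz"  ["wz"]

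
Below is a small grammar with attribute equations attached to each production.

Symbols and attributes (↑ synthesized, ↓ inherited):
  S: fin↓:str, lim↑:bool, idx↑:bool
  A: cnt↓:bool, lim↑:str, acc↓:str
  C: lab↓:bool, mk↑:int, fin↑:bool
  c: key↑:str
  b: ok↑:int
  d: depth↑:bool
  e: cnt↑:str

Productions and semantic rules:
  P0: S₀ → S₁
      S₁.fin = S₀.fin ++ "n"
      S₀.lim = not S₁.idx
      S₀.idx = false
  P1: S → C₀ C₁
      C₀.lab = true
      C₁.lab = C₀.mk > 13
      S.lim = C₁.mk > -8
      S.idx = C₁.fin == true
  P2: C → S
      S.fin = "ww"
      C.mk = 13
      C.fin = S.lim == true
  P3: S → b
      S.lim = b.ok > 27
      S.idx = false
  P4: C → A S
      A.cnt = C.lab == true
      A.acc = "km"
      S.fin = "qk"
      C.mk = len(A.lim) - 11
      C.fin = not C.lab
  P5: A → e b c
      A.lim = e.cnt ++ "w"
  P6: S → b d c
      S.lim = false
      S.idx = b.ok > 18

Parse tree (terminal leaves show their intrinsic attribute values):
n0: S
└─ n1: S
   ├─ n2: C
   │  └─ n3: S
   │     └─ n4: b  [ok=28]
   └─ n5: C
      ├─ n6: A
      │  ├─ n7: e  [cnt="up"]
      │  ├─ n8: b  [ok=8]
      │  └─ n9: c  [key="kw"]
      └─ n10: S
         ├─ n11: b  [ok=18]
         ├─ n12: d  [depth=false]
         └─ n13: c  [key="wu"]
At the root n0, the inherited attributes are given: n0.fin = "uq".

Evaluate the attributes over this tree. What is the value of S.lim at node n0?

1. n0.fin = "uq"  [given at root]
2. n1.fin = "uqn"  [S₀.fin ++ "n"]
3. n2.lab = true  [true]
4. n3.fin = "ww"  ["ww"]
5. n4.ok = 28  [terminal]
6. n3.lim = true  [b.ok > 27]
7. n3.idx = false  [false]
8. n2.mk = 13  [13]
9. n2.fin = true  [S.lim == true]
10. n5.lab = false  [C₀.mk > 13]
11. n6.cnt = false  [C.lab == true]
12. n6.acc = "km"  ["km"]
13. n7.cnt = "up"  [terminal]
14. n8.ok = 8  [terminal]
15. n9.key = "kw"  [terminal]
16. n6.lim = "upw"  [e.cnt ++ "w"]
17. n10.fin = "qk"  ["qk"]
18. n11.ok = 18  [terminal]
19. n12.depth = false  [terminal]
20. n13.key = "wu"  [terminal]
21. n10.lim = false  [false]
22. n10.idx = false  [b.ok > 18]
23. n5.mk = -8  [len(A.lim) - 11]
24. n5.fin = true  [not C.lab]
25. n1.lim = false  [C₁.mk > -8]
26. n1.idx = true  [C₁.fin == true]
27. n0.lim = false  [not S₁.idx]
28. n0.idx = false  [false]

false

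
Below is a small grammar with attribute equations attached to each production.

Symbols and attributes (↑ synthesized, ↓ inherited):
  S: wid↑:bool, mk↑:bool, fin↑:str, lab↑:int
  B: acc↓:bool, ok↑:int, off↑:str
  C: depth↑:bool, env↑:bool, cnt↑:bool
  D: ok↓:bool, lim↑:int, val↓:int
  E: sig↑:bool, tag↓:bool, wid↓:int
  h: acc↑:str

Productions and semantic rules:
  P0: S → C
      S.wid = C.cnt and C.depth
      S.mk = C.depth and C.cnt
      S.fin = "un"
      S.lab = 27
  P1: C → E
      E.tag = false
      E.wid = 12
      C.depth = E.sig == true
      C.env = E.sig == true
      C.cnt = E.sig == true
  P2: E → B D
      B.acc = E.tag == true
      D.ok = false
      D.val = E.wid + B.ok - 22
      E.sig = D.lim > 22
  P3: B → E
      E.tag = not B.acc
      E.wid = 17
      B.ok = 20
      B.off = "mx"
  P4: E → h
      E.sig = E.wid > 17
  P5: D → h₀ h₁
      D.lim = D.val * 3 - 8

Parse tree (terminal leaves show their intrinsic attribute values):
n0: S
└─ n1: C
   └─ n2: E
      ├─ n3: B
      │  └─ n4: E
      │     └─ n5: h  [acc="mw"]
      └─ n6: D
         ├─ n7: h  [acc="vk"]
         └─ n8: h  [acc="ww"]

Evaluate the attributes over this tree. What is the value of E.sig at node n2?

false

1. n2.tag = false  [false]
2. n2.wid = 12  [12]
3. n3.acc = false  [E.tag == true]
4. n4.tag = true  [not B.acc]
5. n4.wid = 17  [17]
6. n5.acc = "mw"  [terminal]
7. n4.sig = false  [E.wid > 17]
8. n3.ok = 20  [20]
9. n3.off = "mx"  ["mx"]
10. n6.ok = false  [false]
11. n6.val = 10  [E.wid + B.ok - 22]
12. n7.acc = "vk"  [terminal]
13. n8.acc = "ww"  [terminal]
14. n6.lim = 22  [D.val * 3 - 8]
15. n2.sig = false  [D.lim > 22]
16. n1.depth = false  [E.sig == true]
17. n1.env = false  [E.sig == true]
18. n1.cnt = false  [E.sig == true]
19. n0.wid = false  [C.cnt and C.depth]
20. n0.mk = false  [C.depth and C.cnt]
21. n0.fin = "un"  ["un"]
22. n0.lab = 27  [27]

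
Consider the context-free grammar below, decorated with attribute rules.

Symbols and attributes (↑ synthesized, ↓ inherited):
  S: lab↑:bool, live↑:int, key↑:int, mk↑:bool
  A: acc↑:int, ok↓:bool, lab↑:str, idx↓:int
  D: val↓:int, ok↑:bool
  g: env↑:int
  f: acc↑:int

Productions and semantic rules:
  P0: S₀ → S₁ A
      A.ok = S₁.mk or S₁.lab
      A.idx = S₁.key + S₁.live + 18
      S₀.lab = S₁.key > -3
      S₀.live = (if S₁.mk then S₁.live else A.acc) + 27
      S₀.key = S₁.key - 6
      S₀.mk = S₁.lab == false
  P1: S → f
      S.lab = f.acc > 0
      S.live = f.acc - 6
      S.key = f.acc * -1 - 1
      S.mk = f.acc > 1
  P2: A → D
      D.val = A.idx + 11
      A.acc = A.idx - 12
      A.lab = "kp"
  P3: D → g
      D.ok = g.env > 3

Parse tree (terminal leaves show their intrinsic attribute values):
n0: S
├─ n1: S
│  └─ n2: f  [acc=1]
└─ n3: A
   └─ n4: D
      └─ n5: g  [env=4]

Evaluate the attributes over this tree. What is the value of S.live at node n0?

1. n2.acc = 1  [terminal]
2. n1.lab = true  [f.acc > 0]
3. n1.live = -5  [f.acc - 6]
4. n1.key = -2  [f.acc * -1 - 1]
5. n1.mk = false  [f.acc > 1]
6. n3.ok = true  [S₁.mk or S₁.lab]
7. n3.idx = 11  [S₁.key + S₁.live + 18]
8. n4.val = 22  [A.idx + 11]
9. n5.env = 4  [terminal]
10. n4.ok = true  [g.env > 3]
11. n3.acc = -1  [A.idx - 12]
12. n3.lab = "kp"  ["kp"]
13. n0.lab = true  [S₁.key > -3]
14. n0.live = 26  [(if S₁.mk then S₁.live else A.acc) + 27]
15. n0.key = -8  [S₁.key - 6]
16. n0.mk = false  [S₁.lab == false]

26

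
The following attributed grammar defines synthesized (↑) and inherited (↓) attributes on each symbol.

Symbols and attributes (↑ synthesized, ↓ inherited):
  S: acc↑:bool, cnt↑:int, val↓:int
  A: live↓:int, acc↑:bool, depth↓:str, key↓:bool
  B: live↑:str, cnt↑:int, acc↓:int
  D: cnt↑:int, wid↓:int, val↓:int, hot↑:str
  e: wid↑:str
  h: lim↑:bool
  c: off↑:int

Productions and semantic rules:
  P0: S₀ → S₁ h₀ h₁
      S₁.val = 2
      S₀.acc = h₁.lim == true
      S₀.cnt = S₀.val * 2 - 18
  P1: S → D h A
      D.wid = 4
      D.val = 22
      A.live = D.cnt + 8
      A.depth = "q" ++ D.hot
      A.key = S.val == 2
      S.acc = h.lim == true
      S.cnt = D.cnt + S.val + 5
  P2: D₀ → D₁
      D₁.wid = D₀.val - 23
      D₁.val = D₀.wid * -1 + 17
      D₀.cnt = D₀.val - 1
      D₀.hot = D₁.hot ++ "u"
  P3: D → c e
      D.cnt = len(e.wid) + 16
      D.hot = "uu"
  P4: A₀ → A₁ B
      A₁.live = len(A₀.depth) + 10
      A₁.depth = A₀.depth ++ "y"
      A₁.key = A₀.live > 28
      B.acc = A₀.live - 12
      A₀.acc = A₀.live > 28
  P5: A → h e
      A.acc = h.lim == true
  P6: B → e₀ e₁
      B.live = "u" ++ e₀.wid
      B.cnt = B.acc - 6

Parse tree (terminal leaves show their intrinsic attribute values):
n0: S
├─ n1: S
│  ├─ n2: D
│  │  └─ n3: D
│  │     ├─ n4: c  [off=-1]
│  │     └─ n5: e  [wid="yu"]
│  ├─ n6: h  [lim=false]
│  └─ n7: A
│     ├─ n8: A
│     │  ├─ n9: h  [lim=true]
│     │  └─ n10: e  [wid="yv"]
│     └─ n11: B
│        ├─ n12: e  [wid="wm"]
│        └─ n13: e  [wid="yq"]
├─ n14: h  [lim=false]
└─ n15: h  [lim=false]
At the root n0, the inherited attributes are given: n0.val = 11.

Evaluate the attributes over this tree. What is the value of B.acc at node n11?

17

1. n0.val = 11  [given at root]
2. n1.val = 2  [2]
3. n2.wid = 4  [4]
4. n2.val = 22  [22]
5. n3.wid = -1  [D₀.val - 23]
6. n3.val = 13  [D₀.wid * -1 + 17]
7. n4.off = -1  [terminal]
8. n5.wid = "yu"  [terminal]
9. n3.cnt = 18  [len(e.wid) + 16]
10. n3.hot = "uu"  ["uu"]
11. n2.cnt = 21  [D₀.val - 1]
12. n2.hot = "uuu"  [D₁.hot ++ "u"]
13. n6.lim = false  [terminal]
14. n7.live = 29  [D.cnt + 8]
15. n7.depth = "quuu"  ["q" ++ D.hot]
16. n7.key = true  [S.val == 2]
17. n8.live = 14  [len(A₀.depth) + 10]
18. n8.depth = "quuuy"  [A₀.depth ++ "y"]
19. n8.key = true  [A₀.live > 28]
20. n9.lim = true  [terminal]
21. n10.wid = "yv"  [terminal]
22. n8.acc = true  [h.lim == true]
23. n11.acc = 17  [A₀.live - 12]
24. n12.wid = "wm"  [terminal]
25. n13.wid = "yq"  [terminal]
26. n11.live = "uwm"  ["u" ++ e₀.wid]
27. n11.cnt = 11  [B.acc - 6]
28. n7.acc = true  [A₀.live > 28]
29. n1.acc = false  [h.lim == true]
30. n1.cnt = 28  [D.cnt + S.val + 5]
31. n14.lim = false  [terminal]
32. n15.lim = false  [terminal]
33. n0.acc = false  [h₁.lim == true]
34. n0.cnt = 4  [S₀.val * 2 - 18]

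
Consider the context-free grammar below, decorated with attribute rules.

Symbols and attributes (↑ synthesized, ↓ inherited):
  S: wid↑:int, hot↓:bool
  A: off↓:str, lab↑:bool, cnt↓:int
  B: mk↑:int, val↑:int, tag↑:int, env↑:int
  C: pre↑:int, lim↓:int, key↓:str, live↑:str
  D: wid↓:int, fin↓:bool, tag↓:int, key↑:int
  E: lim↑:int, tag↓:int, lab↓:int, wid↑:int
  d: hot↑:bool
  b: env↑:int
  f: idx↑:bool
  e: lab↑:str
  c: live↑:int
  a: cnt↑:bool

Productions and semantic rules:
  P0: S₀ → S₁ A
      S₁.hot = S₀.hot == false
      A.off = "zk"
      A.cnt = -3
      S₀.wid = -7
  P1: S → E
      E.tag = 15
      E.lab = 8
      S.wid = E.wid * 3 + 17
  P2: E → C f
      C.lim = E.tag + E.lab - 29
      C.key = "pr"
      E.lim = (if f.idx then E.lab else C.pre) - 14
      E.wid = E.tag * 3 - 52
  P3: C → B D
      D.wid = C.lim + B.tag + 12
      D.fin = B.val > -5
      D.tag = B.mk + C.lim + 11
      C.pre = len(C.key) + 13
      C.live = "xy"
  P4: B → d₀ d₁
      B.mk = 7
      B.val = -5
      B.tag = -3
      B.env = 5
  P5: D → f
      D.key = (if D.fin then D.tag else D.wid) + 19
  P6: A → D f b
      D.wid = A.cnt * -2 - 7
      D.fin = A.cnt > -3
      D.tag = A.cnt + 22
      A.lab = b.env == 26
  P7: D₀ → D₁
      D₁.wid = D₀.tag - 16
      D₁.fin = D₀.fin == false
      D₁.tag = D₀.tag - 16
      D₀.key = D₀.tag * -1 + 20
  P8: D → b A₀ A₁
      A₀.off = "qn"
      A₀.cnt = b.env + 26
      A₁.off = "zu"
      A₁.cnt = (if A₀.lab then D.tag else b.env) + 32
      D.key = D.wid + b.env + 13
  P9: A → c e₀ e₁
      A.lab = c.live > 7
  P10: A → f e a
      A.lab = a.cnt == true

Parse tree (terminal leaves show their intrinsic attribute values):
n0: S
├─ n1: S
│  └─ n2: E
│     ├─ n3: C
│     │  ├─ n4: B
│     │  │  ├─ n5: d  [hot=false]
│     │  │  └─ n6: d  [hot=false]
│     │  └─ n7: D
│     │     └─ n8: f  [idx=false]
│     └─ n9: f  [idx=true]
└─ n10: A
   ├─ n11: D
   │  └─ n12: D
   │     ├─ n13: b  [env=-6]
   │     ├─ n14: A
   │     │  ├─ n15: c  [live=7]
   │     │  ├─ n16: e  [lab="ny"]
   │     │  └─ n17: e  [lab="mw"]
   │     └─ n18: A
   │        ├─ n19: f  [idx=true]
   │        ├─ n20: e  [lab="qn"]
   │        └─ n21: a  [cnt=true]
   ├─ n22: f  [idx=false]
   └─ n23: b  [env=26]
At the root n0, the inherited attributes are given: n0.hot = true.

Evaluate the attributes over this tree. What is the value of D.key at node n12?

1. n0.hot = true  [given at root]
2. n1.hot = false  [S₀.hot == false]
3. n2.tag = 15  [15]
4. n2.lab = 8  [8]
5. n3.lim = -6  [E.tag + E.lab - 29]
6. n3.key = "pr"  ["pr"]
7. n5.hot = false  [terminal]
8. n6.hot = false  [terminal]
9. n4.mk = 7  [7]
10. n4.val = -5  [-5]
11. n4.tag = -3  [-3]
12. n4.env = 5  [5]
13. n7.wid = 3  [C.lim + B.tag + 12]
14. n7.fin = false  [B.val > -5]
15. n7.tag = 12  [B.mk + C.lim + 11]
16. n8.idx = false  [terminal]
17. n7.key = 22  [(if D.fin then D.tag else D.wid) + 19]
18. n3.pre = 15  [len(C.key) + 13]
19. n3.live = "xy"  ["xy"]
20. n9.idx = true  [terminal]
21. n2.lim = -6  [(if f.idx then E.lab else C.pre) - 14]
22. n2.wid = -7  [E.tag * 3 - 52]
23. n1.wid = -4  [E.wid * 3 + 17]
24. n10.off = "zk"  ["zk"]
25. n10.cnt = -3  [-3]
26. n11.wid = -1  [A.cnt * -2 - 7]
27. n11.fin = false  [A.cnt > -3]
28. n11.tag = 19  [A.cnt + 22]
29. n12.wid = 3  [D₀.tag - 16]
30. n12.fin = true  [D₀.fin == false]
31. n12.tag = 3  [D₀.tag - 16]
32. n13.env = -6  [terminal]
33. n14.off = "qn"  ["qn"]
34. n14.cnt = 20  [b.env + 26]
35. n15.live = 7  [terminal]
36. n16.lab = "ny"  [terminal]
37. n17.lab = "mw"  [terminal]
38. n14.lab = false  [c.live > 7]
39. n18.off = "zu"  ["zu"]
40. n18.cnt = 26  [(if A₀.lab then D.tag else b.env) + 32]
41. n19.idx = true  [terminal]
42. n20.lab = "qn"  [terminal]
43. n21.cnt = true  [terminal]
44. n18.lab = true  [a.cnt == true]
45. n12.key = 10  [D.wid + b.env + 13]
46. n11.key = 1  [D₀.tag * -1 + 20]
47. n22.idx = false  [terminal]
48. n23.env = 26  [terminal]
49. n10.lab = true  [b.env == 26]
50. n0.wid = -7  [-7]

10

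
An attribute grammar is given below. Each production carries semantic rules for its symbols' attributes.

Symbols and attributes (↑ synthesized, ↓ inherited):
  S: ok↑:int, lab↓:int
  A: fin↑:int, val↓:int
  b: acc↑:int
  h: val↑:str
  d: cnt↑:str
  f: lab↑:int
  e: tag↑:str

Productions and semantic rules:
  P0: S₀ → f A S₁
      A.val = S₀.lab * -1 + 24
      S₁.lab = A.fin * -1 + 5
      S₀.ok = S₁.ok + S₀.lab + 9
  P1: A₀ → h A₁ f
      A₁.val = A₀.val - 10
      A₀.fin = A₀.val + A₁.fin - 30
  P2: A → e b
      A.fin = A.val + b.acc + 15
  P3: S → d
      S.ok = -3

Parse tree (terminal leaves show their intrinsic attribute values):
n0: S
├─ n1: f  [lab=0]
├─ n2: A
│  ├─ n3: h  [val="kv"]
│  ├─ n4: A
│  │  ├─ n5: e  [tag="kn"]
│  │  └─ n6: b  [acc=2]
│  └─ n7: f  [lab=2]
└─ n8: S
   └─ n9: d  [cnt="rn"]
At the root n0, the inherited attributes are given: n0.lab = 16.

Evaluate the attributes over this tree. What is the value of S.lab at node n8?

12

1. n0.lab = 16  [given at root]
2. n1.lab = 0  [terminal]
3. n2.val = 8  [S₀.lab * -1 + 24]
4. n3.val = "kv"  [terminal]
5. n4.val = -2  [A₀.val - 10]
6. n5.tag = "kn"  [terminal]
7. n6.acc = 2  [terminal]
8. n4.fin = 15  [A.val + b.acc + 15]
9. n7.lab = 2  [terminal]
10. n2.fin = -7  [A₀.val + A₁.fin - 30]
11. n8.lab = 12  [A.fin * -1 + 5]
12. n9.cnt = "rn"  [terminal]
13. n8.ok = -3  [-3]
14. n0.ok = 22  [S₁.ok + S₀.lab + 9]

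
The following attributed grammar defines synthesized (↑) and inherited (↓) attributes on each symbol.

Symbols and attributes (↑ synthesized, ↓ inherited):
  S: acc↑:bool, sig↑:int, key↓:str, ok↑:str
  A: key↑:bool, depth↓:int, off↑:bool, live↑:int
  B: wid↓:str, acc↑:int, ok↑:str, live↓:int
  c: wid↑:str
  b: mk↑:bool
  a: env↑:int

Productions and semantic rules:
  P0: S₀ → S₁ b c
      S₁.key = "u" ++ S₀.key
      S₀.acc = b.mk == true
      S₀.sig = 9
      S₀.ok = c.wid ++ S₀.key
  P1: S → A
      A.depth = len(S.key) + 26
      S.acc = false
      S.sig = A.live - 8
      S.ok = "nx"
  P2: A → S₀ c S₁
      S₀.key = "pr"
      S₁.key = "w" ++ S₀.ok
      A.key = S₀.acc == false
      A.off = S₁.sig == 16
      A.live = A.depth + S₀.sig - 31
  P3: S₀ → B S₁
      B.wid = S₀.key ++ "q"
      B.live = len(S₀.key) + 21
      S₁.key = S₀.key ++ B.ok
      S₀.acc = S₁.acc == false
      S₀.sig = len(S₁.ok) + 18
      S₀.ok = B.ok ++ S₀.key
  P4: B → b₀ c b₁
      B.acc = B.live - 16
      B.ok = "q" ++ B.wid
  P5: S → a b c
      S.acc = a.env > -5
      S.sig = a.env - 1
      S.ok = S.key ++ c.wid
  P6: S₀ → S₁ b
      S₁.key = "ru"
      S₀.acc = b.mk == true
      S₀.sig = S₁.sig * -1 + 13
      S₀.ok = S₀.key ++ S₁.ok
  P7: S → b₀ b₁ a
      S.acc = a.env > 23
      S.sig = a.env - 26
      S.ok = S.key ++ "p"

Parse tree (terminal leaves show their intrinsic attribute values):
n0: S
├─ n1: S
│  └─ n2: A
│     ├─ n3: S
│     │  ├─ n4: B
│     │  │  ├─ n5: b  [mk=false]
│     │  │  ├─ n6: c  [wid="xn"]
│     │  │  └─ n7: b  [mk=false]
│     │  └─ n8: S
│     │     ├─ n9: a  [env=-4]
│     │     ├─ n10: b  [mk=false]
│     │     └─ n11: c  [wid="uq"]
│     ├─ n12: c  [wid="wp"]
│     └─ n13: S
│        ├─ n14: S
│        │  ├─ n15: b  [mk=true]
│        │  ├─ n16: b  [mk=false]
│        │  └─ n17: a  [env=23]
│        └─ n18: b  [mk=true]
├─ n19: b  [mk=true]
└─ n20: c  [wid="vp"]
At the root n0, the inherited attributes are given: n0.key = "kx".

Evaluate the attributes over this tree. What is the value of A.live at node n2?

24

1. n0.key = "kx"  [given at root]
2. n1.key = "ukx"  ["u" ++ S₀.key]
3. n2.depth = 29  [len(S.key) + 26]
4. n3.key = "pr"  ["pr"]
5. n4.wid = "prq"  [S₀.key ++ "q"]
6. n4.live = 23  [len(S₀.key) + 21]
7. n5.mk = false  [terminal]
8. n6.wid = "xn"  [terminal]
9. n7.mk = false  [terminal]
10. n4.acc = 7  [B.live - 16]
11. n4.ok = "qprq"  ["q" ++ B.wid]
12. n8.key = "prqprq"  [S₀.key ++ B.ok]
13. n9.env = -4  [terminal]
14. n10.mk = false  [terminal]
15. n11.wid = "uq"  [terminal]
16. n8.acc = true  [a.env > -5]
17. n8.sig = -5  [a.env - 1]
18. n8.ok = "prqprquq"  [S.key ++ c.wid]
19. n3.acc = false  [S₁.acc == false]
20. n3.sig = 26  [len(S₁.ok) + 18]
21. n3.ok = "qprqpr"  [B.ok ++ S₀.key]
22. n12.wid = "wp"  [terminal]
23. n13.key = "wqprqpr"  ["w" ++ S₀.ok]
24. n14.key = "ru"  ["ru"]
25. n15.mk = true  [terminal]
26. n16.mk = false  [terminal]
27. n17.env = 23  [terminal]
28. n14.acc = false  [a.env > 23]
29. n14.sig = -3  [a.env - 26]
30. n14.ok = "rup"  [S.key ++ "p"]
31. n18.mk = true  [terminal]
32. n13.acc = true  [b.mk == true]
33. n13.sig = 16  [S₁.sig * -1 + 13]
34. n13.ok = "wqprqprrup"  [S₀.key ++ S₁.ok]
35. n2.key = true  [S₀.acc == false]
36. n2.off = true  [S₁.sig == 16]
37. n2.live = 24  [A.depth + S₀.sig - 31]
38. n1.acc = false  [false]
39. n1.sig = 16  [A.live - 8]
40. n1.ok = "nx"  ["nx"]
41. n19.mk = true  [terminal]
42. n20.wid = "vp"  [terminal]
43. n0.acc = true  [b.mk == true]
44. n0.sig = 9  [9]
45. n0.ok = "vpkx"  [c.wid ++ S₀.key]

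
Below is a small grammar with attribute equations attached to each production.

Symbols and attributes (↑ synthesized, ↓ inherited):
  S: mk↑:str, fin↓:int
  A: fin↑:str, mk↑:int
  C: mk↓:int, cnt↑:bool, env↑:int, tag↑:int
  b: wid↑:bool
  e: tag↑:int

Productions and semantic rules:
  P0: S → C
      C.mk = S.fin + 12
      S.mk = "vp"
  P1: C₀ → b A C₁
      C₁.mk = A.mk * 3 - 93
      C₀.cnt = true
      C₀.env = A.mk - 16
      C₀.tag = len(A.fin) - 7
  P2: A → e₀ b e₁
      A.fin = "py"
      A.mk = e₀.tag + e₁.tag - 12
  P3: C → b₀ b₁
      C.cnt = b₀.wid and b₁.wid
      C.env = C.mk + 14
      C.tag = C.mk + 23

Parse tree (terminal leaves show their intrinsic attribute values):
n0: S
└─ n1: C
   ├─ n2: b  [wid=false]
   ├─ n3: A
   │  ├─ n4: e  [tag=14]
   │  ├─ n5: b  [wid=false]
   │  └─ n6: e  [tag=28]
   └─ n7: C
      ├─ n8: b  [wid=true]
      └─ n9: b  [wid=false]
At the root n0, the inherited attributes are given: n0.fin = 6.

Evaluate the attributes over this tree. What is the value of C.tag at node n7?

20

1. n0.fin = 6  [given at root]
2. n1.mk = 18  [S.fin + 12]
3. n2.wid = false  [terminal]
4. n4.tag = 14  [terminal]
5. n5.wid = false  [terminal]
6. n6.tag = 28  [terminal]
7. n3.fin = "py"  ["py"]
8. n3.mk = 30  [e₀.tag + e₁.tag - 12]
9. n7.mk = -3  [A.mk * 3 - 93]
10. n8.wid = true  [terminal]
11. n9.wid = false  [terminal]
12. n7.cnt = false  [b₀.wid and b₁.wid]
13. n7.env = 11  [C.mk + 14]
14. n7.tag = 20  [C.mk + 23]
15. n1.cnt = true  [true]
16. n1.env = 14  [A.mk - 16]
17. n1.tag = -5  [len(A.fin) - 7]
18. n0.mk = "vp"  ["vp"]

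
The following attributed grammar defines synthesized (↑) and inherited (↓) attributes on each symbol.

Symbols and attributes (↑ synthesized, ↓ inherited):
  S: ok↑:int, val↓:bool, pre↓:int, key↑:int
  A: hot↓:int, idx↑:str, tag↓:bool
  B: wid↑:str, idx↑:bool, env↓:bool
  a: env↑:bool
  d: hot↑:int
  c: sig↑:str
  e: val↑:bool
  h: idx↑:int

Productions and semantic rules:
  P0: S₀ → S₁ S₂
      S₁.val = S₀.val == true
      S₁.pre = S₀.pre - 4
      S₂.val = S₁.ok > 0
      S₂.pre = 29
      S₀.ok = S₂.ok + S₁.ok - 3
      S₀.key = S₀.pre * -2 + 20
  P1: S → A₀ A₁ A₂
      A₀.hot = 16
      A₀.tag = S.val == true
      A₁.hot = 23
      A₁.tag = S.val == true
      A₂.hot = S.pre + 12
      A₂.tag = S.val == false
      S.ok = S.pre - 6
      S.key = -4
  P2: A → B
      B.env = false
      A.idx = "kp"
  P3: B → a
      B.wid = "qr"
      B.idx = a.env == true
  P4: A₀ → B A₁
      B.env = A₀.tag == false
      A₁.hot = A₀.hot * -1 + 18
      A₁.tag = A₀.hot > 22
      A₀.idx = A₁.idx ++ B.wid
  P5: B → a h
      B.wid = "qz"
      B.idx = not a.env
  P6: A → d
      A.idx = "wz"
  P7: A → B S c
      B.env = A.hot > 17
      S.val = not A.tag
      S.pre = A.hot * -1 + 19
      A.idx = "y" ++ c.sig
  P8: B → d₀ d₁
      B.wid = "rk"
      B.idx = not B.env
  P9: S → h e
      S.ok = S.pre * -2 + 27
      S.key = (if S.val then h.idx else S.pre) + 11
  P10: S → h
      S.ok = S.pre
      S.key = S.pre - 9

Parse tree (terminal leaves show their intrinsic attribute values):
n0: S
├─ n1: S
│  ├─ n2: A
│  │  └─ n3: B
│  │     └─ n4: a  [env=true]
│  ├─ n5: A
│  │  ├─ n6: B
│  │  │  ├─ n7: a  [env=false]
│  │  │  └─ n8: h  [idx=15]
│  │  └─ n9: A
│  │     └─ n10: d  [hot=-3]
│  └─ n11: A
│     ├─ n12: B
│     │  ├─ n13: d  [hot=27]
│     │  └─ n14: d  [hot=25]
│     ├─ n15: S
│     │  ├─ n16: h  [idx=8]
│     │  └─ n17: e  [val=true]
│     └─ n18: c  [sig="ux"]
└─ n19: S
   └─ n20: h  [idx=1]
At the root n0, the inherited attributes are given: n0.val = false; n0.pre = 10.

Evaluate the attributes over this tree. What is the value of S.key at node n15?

1. n0.val = false  [given at root]
2. n0.pre = 10  [given at root]
3. n1.val = false  [S₀.val == true]
4. n1.pre = 6  [S₀.pre - 4]
5. n2.hot = 16  [16]
6. n2.tag = false  [S.val == true]
7. n3.env = false  [false]
8. n4.env = true  [terminal]
9. n3.wid = "qr"  ["qr"]
10. n3.idx = true  [a.env == true]
11. n2.idx = "kp"  ["kp"]
12. n5.hot = 23  [23]
13. n5.tag = false  [S.val == true]
14. n6.env = true  [A₀.tag == false]
15. n7.env = false  [terminal]
16. n8.idx = 15  [terminal]
17. n6.wid = "qz"  ["qz"]
18. n6.idx = true  [not a.env]
19. n9.hot = -5  [A₀.hot * -1 + 18]
20. n9.tag = true  [A₀.hot > 22]
21. n10.hot = -3  [terminal]
22. n9.idx = "wz"  ["wz"]
23. n5.idx = "wzqz"  [A₁.idx ++ B.wid]
24. n11.hot = 18  [S.pre + 12]
25. n11.tag = true  [S.val == false]
26. n12.env = true  [A.hot > 17]
27. n13.hot = 27  [terminal]
28. n14.hot = 25  [terminal]
29. n12.wid = "rk"  ["rk"]
30. n12.idx = false  [not B.env]
31. n15.val = false  [not A.tag]
32. n15.pre = 1  [A.hot * -1 + 19]
33. n16.idx = 8  [terminal]
34. n17.val = true  [terminal]
35. n15.ok = 25  [S.pre * -2 + 27]
36. n15.key = 12  [(if S.val then h.idx else S.pre) + 11]
37. n18.sig = "ux"  [terminal]
38. n11.idx = "yux"  ["y" ++ c.sig]
39. n1.ok = 0  [S.pre - 6]
40. n1.key = -4  [-4]
41. n19.val = false  [S₁.ok > 0]
42. n19.pre = 29  [29]
43. n20.idx = 1  [terminal]
44. n19.ok = 29  [S.pre]
45. n19.key = 20  [S.pre - 9]
46. n0.ok = 26  [S₂.ok + S₁.ok - 3]
47. n0.key = 0  [S₀.pre * -2 + 20]

12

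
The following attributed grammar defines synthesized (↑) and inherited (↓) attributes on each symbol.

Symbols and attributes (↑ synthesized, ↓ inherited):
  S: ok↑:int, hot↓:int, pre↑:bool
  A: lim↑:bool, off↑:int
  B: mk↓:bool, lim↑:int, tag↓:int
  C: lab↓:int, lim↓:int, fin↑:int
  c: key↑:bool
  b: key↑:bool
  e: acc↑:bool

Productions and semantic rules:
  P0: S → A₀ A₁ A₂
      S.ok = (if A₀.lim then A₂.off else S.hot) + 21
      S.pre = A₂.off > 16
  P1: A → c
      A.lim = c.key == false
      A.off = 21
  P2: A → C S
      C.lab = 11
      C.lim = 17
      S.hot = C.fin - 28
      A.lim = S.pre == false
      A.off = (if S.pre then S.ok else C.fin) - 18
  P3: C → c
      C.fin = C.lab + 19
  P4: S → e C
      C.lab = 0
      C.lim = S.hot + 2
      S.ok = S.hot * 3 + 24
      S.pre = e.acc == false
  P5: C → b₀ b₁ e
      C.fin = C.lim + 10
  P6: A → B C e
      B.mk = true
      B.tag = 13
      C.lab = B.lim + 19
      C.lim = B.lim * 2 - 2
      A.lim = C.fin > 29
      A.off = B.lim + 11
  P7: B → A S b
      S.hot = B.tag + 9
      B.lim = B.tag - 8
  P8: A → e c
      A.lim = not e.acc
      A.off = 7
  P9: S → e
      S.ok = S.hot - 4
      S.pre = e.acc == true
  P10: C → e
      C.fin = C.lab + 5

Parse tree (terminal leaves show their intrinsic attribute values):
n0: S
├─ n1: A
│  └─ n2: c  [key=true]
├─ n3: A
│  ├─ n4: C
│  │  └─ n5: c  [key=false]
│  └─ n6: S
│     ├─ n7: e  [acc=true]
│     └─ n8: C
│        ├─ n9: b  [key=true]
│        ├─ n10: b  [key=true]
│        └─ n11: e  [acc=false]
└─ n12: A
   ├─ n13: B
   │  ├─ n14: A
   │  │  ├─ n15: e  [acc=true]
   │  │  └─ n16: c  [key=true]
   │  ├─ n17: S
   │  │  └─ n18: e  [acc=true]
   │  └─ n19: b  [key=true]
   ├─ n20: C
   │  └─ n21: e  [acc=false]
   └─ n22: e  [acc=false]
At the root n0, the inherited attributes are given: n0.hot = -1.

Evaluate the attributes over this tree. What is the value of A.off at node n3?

12

1. n0.hot = -1  [given at root]
2. n2.key = true  [terminal]
3. n1.lim = false  [c.key == false]
4. n1.off = 21  [21]
5. n4.lab = 11  [11]
6. n4.lim = 17  [17]
7. n5.key = false  [terminal]
8. n4.fin = 30  [C.lab + 19]
9. n6.hot = 2  [C.fin - 28]
10. n7.acc = true  [terminal]
11. n8.lab = 0  [0]
12. n8.lim = 4  [S.hot + 2]
13. n9.key = true  [terminal]
14. n10.key = true  [terminal]
15. n11.acc = false  [terminal]
16. n8.fin = 14  [C.lim + 10]
17. n6.ok = 30  [S.hot * 3 + 24]
18. n6.pre = false  [e.acc == false]
19. n3.lim = true  [S.pre == false]
20. n3.off = 12  [(if S.pre then S.ok else C.fin) - 18]
21. n13.mk = true  [true]
22. n13.tag = 13  [13]
23. n15.acc = true  [terminal]
24. n16.key = true  [terminal]
25. n14.lim = false  [not e.acc]
26. n14.off = 7  [7]
27. n17.hot = 22  [B.tag + 9]
28. n18.acc = true  [terminal]
29. n17.ok = 18  [S.hot - 4]
30. n17.pre = true  [e.acc == true]
31. n19.key = true  [terminal]
32. n13.lim = 5  [B.tag - 8]
33. n20.lab = 24  [B.lim + 19]
34. n20.lim = 8  [B.lim * 2 - 2]
35. n21.acc = false  [terminal]
36. n20.fin = 29  [C.lab + 5]
37. n22.acc = false  [terminal]
38. n12.lim = false  [C.fin > 29]
39. n12.off = 16  [B.lim + 11]
40. n0.ok = 20  [(if A₀.lim then A₂.off else S.hot) + 21]
41. n0.pre = false  [A₂.off > 16]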